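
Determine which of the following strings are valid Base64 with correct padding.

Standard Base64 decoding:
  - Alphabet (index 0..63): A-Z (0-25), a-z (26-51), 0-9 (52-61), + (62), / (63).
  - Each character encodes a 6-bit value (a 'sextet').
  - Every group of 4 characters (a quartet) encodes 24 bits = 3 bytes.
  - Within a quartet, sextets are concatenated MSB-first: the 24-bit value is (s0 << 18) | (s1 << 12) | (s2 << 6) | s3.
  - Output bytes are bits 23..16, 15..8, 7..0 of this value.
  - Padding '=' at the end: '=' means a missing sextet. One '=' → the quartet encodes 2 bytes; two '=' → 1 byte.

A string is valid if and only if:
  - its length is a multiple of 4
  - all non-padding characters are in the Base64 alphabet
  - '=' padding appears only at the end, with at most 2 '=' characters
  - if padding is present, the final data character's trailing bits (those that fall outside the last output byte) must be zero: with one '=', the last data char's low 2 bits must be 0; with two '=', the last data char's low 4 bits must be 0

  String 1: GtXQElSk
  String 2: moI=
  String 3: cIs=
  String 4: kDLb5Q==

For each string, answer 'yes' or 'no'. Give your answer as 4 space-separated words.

Answer: yes yes yes yes

Derivation:
String 1: 'GtXQElSk' → valid
String 2: 'moI=' → valid
String 3: 'cIs=' → valid
String 4: 'kDLb5Q==' → valid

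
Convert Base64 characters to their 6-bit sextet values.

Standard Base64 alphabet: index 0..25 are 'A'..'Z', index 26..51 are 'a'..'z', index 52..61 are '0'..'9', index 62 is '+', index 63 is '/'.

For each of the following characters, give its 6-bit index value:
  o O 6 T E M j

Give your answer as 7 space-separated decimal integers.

Answer: 40 14 58 19 4 12 35

Derivation:
'o': a..z range, 26 + ord('o') − ord('a') = 40
'O': A..Z range, ord('O') − ord('A') = 14
'6': 0..9 range, 52 + ord('6') − ord('0') = 58
'T': A..Z range, ord('T') − ord('A') = 19
'E': A..Z range, ord('E') − ord('A') = 4
'M': A..Z range, ord('M') − ord('A') = 12
'j': a..z range, 26 + ord('j') − ord('a') = 35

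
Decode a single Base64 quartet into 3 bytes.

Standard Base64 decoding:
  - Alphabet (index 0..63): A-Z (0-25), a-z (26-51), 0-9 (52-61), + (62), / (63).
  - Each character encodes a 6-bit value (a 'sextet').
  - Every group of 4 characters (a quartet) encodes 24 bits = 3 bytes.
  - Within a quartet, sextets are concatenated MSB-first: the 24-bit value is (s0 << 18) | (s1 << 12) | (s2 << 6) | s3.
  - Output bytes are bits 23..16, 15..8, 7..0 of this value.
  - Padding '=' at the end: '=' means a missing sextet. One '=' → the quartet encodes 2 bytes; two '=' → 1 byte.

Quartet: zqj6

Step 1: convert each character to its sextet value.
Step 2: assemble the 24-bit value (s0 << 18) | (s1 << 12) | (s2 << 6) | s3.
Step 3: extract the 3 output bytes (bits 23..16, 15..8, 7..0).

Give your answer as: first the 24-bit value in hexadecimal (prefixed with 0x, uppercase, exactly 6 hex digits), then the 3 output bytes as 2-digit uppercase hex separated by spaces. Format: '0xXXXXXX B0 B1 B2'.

Sextets: z=51, q=42, j=35, 6=58
24-bit: (51<<18) | (42<<12) | (35<<6) | 58
      = 0xCC0000 | 0x02A000 | 0x0008C0 | 0x00003A
      = 0xCEA8FA
Bytes: (v>>16)&0xFF=CE, (v>>8)&0xFF=A8, v&0xFF=FA

Answer: 0xCEA8FA CE A8 FA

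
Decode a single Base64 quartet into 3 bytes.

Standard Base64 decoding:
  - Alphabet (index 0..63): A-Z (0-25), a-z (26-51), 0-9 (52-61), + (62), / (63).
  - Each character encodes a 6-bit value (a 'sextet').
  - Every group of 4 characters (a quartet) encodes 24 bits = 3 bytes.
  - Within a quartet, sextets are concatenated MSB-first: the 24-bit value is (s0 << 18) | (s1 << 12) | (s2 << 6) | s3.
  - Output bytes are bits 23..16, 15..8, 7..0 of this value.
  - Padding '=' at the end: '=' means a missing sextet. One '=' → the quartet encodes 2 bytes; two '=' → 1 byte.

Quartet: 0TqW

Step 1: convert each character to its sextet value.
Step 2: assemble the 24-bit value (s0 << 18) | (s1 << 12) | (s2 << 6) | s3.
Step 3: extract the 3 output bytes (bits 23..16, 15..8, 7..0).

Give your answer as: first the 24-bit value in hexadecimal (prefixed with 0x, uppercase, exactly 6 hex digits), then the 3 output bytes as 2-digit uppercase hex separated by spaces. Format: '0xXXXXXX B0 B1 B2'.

Sextets: 0=52, T=19, q=42, W=22
24-bit: (52<<18) | (19<<12) | (42<<6) | 22
      = 0xD00000 | 0x013000 | 0x000A80 | 0x000016
      = 0xD13A96
Bytes: (v>>16)&0xFF=D1, (v>>8)&0xFF=3A, v&0xFF=96

Answer: 0xD13A96 D1 3A 96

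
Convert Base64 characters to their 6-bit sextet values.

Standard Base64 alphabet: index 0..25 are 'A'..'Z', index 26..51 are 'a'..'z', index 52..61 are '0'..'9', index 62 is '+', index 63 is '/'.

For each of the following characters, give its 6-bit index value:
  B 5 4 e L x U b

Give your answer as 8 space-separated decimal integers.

'B': A..Z range, ord('B') − ord('A') = 1
'5': 0..9 range, 52 + ord('5') − ord('0') = 57
'4': 0..9 range, 52 + ord('4') − ord('0') = 56
'e': a..z range, 26 + ord('e') − ord('a') = 30
'L': A..Z range, ord('L') − ord('A') = 11
'x': a..z range, 26 + ord('x') − ord('a') = 49
'U': A..Z range, ord('U') − ord('A') = 20
'b': a..z range, 26 + ord('b') − ord('a') = 27

Answer: 1 57 56 30 11 49 20 27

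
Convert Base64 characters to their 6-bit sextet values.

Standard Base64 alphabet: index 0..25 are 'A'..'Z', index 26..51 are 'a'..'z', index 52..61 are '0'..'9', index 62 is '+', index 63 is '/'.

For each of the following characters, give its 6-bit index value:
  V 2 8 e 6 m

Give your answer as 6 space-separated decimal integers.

Answer: 21 54 60 30 58 38

Derivation:
'V': A..Z range, ord('V') − ord('A') = 21
'2': 0..9 range, 52 + ord('2') − ord('0') = 54
'8': 0..9 range, 52 + ord('8') − ord('0') = 60
'e': a..z range, 26 + ord('e') − ord('a') = 30
'6': 0..9 range, 52 + ord('6') − ord('0') = 58
'm': a..z range, 26 + ord('m') − ord('a') = 38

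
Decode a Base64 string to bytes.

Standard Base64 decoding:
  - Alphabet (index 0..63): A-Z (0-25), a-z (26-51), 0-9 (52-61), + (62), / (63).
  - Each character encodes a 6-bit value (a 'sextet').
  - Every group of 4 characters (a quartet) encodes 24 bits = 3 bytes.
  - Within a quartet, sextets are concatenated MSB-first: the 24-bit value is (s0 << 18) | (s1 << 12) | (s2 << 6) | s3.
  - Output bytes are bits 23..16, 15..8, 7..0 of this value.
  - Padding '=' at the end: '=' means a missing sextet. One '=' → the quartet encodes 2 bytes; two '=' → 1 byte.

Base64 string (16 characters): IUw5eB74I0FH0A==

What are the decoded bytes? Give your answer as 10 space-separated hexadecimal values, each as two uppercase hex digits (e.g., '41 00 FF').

Answer: 21 4C 39 78 1E F8 23 41 47 D0

Derivation:
After char 0 ('I'=8): chars_in_quartet=1 acc=0x8 bytes_emitted=0
After char 1 ('U'=20): chars_in_quartet=2 acc=0x214 bytes_emitted=0
After char 2 ('w'=48): chars_in_quartet=3 acc=0x8530 bytes_emitted=0
After char 3 ('5'=57): chars_in_quartet=4 acc=0x214C39 -> emit 21 4C 39, reset; bytes_emitted=3
After char 4 ('e'=30): chars_in_quartet=1 acc=0x1E bytes_emitted=3
After char 5 ('B'=1): chars_in_quartet=2 acc=0x781 bytes_emitted=3
After char 6 ('7'=59): chars_in_quartet=3 acc=0x1E07B bytes_emitted=3
After char 7 ('4'=56): chars_in_quartet=4 acc=0x781EF8 -> emit 78 1E F8, reset; bytes_emitted=6
After char 8 ('I'=8): chars_in_quartet=1 acc=0x8 bytes_emitted=6
After char 9 ('0'=52): chars_in_quartet=2 acc=0x234 bytes_emitted=6
After char 10 ('F'=5): chars_in_quartet=3 acc=0x8D05 bytes_emitted=6
After char 11 ('H'=7): chars_in_quartet=4 acc=0x234147 -> emit 23 41 47, reset; bytes_emitted=9
After char 12 ('0'=52): chars_in_quartet=1 acc=0x34 bytes_emitted=9
After char 13 ('A'=0): chars_in_quartet=2 acc=0xD00 bytes_emitted=9
Padding '==': partial quartet acc=0xD00 -> emit D0; bytes_emitted=10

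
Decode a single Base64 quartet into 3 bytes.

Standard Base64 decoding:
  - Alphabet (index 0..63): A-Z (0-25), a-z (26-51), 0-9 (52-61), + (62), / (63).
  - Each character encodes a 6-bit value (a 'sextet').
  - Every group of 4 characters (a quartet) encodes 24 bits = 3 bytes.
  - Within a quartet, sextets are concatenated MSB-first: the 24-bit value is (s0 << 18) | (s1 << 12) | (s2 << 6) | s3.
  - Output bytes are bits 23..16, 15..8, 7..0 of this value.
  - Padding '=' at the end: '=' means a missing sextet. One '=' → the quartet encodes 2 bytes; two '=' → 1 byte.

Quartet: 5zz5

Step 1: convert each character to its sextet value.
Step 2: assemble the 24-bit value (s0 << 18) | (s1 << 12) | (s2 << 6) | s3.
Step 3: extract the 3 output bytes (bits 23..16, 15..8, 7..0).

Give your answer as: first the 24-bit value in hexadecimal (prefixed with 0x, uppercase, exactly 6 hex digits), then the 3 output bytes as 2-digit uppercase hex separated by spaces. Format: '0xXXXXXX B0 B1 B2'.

Answer: 0xE73CF9 E7 3C F9

Derivation:
Sextets: 5=57, z=51, z=51, 5=57
24-bit: (57<<18) | (51<<12) | (51<<6) | 57
      = 0xE40000 | 0x033000 | 0x000CC0 | 0x000039
      = 0xE73CF9
Bytes: (v>>16)&0xFF=E7, (v>>8)&0xFF=3C, v&0xFF=F9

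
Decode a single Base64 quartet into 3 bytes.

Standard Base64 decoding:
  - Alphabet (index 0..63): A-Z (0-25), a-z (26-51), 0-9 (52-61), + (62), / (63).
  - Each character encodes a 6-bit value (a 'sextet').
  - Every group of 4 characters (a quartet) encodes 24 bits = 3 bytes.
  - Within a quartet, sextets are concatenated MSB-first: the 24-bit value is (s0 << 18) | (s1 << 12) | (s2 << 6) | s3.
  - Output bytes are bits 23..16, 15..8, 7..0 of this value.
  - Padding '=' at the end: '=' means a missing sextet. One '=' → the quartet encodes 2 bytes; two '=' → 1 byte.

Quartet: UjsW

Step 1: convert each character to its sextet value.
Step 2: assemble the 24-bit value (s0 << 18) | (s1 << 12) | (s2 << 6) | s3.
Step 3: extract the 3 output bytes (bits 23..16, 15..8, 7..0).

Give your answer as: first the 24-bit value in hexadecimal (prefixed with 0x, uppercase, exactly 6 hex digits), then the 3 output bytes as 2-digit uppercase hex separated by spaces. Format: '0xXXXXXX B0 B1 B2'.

Answer: 0x523B16 52 3B 16

Derivation:
Sextets: U=20, j=35, s=44, W=22
24-bit: (20<<18) | (35<<12) | (44<<6) | 22
      = 0x500000 | 0x023000 | 0x000B00 | 0x000016
      = 0x523B16
Bytes: (v>>16)&0xFF=52, (v>>8)&0xFF=3B, v&0xFF=16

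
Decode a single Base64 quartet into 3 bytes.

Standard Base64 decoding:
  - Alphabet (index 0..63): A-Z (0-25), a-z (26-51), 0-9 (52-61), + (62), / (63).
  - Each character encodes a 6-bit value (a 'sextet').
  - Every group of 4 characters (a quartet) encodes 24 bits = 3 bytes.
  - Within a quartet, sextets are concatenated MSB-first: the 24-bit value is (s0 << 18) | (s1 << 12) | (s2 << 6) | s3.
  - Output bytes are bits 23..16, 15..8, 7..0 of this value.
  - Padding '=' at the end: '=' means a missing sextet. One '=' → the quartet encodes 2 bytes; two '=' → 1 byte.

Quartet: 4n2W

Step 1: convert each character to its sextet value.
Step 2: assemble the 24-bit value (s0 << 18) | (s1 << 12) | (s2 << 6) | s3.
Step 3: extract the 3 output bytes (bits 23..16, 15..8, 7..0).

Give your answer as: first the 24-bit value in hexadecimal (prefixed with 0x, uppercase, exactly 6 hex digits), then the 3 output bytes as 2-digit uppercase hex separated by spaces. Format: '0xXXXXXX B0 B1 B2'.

Sextets: 4=56, n=39, 2=54, W=22
24-bit: (56<<18) | (39<<12) | (54<<6) | 22
      = 0xE00000 | 0x027000 | 0x000D80 | 0x000016
      = 0xE27D96
Bytes: (v>>16)&0xFF=E2, (v>>8)&0xFF=7D, v&0xFF=96

Answer: 0xE27D96 E2 7D 96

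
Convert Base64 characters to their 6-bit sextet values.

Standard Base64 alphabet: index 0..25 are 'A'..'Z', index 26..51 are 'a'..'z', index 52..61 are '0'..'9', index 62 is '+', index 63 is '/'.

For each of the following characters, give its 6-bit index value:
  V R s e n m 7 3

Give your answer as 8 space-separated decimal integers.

Answer: 21 17 44 30 39 38 59 55

Derivation:
'V': A..Z range, ord('V') − ord('A') = 21
'R': A..Z range, ord('R') − ord('A') = 17
's': a..z range, 26 + ord('s') − ord('a') = 44
'e': a..z range, 26 + ord('e') − ord('a') = 30
'n': a..z range, 26 + ord('n') − ord('a') = 39
'm': a..z range, 26 + ord('m') − ord('a') = 38
'7': 0..9 range, 52 + ord('7') − ord('0') = 59
'3': 0..9 range, 52 + ord('3') − ord('0') = 55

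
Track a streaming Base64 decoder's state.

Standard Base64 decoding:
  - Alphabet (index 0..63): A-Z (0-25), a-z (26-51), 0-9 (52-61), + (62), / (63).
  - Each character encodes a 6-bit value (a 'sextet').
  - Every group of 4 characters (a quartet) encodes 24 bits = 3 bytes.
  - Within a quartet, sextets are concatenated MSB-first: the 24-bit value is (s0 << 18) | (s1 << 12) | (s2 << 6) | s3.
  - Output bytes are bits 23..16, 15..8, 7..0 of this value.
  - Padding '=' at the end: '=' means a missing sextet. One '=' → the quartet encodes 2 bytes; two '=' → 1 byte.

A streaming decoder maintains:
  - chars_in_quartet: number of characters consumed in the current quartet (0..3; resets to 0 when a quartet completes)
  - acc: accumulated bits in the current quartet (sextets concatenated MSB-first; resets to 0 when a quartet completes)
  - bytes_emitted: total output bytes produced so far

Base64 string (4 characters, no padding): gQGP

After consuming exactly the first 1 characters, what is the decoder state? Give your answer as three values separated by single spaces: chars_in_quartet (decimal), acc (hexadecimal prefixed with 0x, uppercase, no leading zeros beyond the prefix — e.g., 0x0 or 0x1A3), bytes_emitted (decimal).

Answer: 1 0x20 0

Derivation:
After char 0 ('g'=32): chars_in_quartet=1 acc=0x20 bytes_emitted=0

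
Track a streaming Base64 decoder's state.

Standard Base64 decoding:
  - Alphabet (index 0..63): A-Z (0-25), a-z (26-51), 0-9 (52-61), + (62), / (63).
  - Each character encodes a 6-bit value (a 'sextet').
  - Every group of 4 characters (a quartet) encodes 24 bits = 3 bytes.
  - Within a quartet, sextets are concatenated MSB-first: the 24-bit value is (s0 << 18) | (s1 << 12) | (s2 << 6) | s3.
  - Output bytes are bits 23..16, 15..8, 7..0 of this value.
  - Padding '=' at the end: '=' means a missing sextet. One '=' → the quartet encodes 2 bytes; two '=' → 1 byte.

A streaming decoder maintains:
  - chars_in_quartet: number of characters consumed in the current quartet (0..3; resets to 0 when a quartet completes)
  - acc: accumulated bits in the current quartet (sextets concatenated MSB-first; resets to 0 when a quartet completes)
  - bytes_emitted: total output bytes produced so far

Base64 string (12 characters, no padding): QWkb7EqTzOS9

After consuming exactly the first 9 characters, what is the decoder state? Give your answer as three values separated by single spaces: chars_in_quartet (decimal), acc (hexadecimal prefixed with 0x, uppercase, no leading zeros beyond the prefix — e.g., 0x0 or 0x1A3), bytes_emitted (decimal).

After char 0 ('Q'=16): chars_in_quartet=1 acc=0x10 bytes_emitted=0
After char 1 ('W'=22): chars_in_quartet=2 acc=0x416 bytes_emitted=0
After char 2 ('k'=36): chars_in_quartet=3 acc=0x105A4 bytes_emitted=0
After char 3 ('b'=27): chars_in_quartet=4 acc=0x41691B -> emit 41 69 1B, reset; bytes_emitted=3
After char 4 ('7'=59): chars_in_quartet=1 acc=0x3B bytes_emitted=3
After char 5 ('E'=4): chars_in_quartet=2 acc=0xEC4 bytes_emitted=3
After char 6 ('q'=42): chars_in_quartet=3 acc=0x3B12A bytes_emitted=3
After char 7 ('T'=19): chars_in_quartet=4 acc=0xEC4A93 -> emit EC 4A 93, reset; bytes_emitted=6
After char 8 ('z'=51): chars_in_quartet=1 acc=0x33 bytes_emitted=6

Answer: 1 0x33 6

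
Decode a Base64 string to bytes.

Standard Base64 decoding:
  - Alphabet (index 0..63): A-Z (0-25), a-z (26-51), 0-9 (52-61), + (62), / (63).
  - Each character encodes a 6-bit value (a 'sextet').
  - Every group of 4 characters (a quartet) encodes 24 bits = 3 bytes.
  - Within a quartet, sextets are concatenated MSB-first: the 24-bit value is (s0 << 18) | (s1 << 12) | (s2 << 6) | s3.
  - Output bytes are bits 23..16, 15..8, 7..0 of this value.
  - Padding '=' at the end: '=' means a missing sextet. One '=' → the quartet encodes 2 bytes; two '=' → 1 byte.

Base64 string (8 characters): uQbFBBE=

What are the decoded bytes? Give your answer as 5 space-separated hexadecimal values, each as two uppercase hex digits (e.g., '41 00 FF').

Answer: B9 06 C5 04 11

Derivation:
After char 0 ('u'=46): chars_in_quartet=1 acc=0x2E bytes_emitted=0
After char 1 ('Q'=16): chars_in_quartet=2 acc=0xB90 bytes_emitted=0
After char 2 ('b'=27): chars_in_quartet=3 acc=0x2E41B bytes_emitted=0
After char 3 ('F'=5): chars_in_quartet=4 acc=0xB906C5 -> emit B9 06 C5, reset; bytes_emitted=3
After char 4 ('B'=1): chars_in_quartet=1 acc=0x1 bytes_emitted=3
After char 5 ('B'=1): chars_in_quartet=2 acc=0x41 bytes_emitted=3
After char 6 ('E'=4): chars_in_quartet=3 acc=0x1044 bytes_emitted=3
Padding '=': partial quartet acc=0x1044 -> emit 04 11; bytes_emitted=5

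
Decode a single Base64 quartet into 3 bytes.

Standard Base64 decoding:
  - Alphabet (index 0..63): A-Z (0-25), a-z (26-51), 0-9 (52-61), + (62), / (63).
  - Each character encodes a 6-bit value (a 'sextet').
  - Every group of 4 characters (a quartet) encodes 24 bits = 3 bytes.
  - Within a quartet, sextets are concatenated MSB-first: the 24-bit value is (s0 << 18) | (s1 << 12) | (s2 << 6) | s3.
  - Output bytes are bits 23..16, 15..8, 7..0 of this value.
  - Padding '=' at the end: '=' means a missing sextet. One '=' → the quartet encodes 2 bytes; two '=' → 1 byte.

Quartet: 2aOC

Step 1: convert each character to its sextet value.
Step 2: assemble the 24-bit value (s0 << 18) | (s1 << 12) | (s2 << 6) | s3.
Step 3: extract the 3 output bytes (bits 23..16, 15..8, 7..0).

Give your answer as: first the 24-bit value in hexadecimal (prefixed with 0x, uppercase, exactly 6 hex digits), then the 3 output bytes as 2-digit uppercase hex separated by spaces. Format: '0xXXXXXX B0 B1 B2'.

Sextets: 2=54, a=26, O=14, C=2
24-bit: (54<<18) | (26<<12) | (14<<6) | 2
      = 0xD80000 | 0x01A000 | 0x000380 | 0x000002
      = 0xD9A382
Bytes: (v>>16)&0xFF=D9, (v>>8)&0xFF=A3, v&0xFF=82

Answer: 0xD9A382 D9 A3 82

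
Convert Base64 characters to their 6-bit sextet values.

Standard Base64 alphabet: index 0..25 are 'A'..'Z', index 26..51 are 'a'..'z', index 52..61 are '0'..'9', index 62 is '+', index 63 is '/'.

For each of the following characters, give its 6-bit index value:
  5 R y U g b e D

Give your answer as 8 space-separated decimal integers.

'5': 0..9 range, 52 + ord('5') − ord('0') = 57
'R': A..Z range, ord('R') − ord('A') = 17
'y': a..z range, 26 + ord('y') − ord('a') = 50
'U': A..Z range, ord('U') − ord('A') = 20
'g': a..z range, 26 + ord('g') − ord('a') = 32
'b': a..z range, 26 + ord('b') − ord('a') = 27
'e': a..z range, 26 + ord('e') − ord('a') = 30
'D': A..Z range, ord('D') − ord('A') = 3

Answer: 57 17 50 20 32 27 30 3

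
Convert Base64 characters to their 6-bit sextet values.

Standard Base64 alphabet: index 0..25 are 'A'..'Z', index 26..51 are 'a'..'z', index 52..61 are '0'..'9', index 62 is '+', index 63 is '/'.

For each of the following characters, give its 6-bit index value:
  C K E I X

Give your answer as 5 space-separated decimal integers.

Answer: 2 10 4 8 23

Derivation:
'C': A..Z range, ord('C') − ord('A') = 2
'K': A..Z range, ord('K') − ord('A') = 10
'E': A..Z range, ord('E') − ord('A') = 4
'I': A..Z range, ord('I') − ord('A') = 8
'X': A..Z range, ord('X') − ord('A') = 23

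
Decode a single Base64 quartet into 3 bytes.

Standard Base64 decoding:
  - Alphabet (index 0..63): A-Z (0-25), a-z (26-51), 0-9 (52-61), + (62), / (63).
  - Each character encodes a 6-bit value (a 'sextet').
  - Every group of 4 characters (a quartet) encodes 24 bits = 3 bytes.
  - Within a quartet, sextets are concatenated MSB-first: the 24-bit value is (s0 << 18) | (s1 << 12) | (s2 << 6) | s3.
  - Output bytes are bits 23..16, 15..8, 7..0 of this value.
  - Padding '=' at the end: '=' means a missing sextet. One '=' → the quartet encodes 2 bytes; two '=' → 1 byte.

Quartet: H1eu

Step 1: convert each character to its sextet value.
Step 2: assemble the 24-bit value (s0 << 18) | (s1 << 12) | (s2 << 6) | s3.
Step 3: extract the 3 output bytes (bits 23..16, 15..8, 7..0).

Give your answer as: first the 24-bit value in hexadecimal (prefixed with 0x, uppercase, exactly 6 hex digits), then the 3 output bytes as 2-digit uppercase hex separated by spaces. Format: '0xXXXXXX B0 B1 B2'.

Sextets: H=7, 1=53, e=30, u=46
24-bit: (7<<18) | (53<<12) | (30<<6) | 46
      = 0x1C0000 | 0x035000 | 0x000780 | 0x00002E
      = 0x1F57AE
Bytes: (v>>16)&0xFF=1F, (v>>8)&0xFF=57, v&0xFF=AE

Answer: 0x1F57AE 1F 57 AE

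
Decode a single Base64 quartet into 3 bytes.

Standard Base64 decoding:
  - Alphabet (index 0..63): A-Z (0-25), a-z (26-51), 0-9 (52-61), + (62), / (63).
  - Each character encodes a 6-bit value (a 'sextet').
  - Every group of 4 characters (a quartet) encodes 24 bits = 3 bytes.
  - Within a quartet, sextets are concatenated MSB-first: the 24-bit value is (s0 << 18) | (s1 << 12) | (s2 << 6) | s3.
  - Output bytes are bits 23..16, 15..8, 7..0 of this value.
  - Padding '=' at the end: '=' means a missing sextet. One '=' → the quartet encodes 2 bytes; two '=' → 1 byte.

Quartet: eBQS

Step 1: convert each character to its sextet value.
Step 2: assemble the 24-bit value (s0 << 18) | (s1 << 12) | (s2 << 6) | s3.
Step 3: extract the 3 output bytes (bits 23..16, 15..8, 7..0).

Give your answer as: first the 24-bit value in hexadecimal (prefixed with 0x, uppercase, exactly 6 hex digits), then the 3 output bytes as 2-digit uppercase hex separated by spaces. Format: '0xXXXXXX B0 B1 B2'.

Sextets: e=30, B=1, Q=16, S=18
24-bit: (30<<18) | (1<<12) | (16<<6) | 18
      = 0x780000 | 0x001000 | 0x000400 | 0x000012
      = 0x781412
Bytes: (v>>16)&0xFF=78, (v>>8)&0xFF=14, v&0xFF=12

Answer: 0x781412 78 14 12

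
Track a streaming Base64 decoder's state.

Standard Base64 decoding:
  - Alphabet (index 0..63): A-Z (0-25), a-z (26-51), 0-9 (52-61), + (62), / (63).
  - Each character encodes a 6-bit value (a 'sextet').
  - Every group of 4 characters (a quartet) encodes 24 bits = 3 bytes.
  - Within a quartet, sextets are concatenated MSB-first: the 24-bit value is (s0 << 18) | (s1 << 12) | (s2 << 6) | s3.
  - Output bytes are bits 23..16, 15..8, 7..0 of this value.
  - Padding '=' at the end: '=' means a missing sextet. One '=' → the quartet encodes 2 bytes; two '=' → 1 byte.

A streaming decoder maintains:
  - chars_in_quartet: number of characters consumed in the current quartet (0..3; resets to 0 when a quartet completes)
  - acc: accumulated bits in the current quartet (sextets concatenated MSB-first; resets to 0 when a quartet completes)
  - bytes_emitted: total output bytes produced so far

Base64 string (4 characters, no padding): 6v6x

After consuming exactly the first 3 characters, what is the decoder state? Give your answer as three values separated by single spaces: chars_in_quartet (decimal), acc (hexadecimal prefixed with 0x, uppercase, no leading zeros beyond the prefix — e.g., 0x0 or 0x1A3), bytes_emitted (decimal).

After char 0 ('6'=58): chars_in_quartet=1 acc=0x3A bytes_emitted=0
After char 1 ('v'=47): chars_in_quartet=2 acc=0xEAF bytes_emitted=0
After char 2 ('6'=58): chars_in_quartet=3 acc=0x3ABFA bytes_emitted=0

Answer: 3 0x3ABFA 0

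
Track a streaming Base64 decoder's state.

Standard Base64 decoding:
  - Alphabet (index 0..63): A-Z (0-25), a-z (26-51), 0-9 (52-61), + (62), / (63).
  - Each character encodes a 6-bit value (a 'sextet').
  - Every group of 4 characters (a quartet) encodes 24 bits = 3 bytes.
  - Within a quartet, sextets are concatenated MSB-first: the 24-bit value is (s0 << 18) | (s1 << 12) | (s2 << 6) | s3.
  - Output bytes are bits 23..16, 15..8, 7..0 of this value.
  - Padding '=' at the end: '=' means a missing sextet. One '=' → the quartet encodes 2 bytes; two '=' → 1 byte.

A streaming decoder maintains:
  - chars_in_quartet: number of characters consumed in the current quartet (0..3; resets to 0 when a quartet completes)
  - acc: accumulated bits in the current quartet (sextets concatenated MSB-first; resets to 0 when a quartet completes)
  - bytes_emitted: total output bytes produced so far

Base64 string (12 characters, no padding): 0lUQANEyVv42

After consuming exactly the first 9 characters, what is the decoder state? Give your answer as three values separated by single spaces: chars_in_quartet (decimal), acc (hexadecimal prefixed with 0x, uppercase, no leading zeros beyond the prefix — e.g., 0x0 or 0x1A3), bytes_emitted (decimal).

Answer: 1 0x15 6

Derivation:
After char 0 ('0'=52): chars_in_quartet=1 acc=0x34 bytes_emitted=0
After char 1 ('l'=37): chars_in_quartet=2 acc=0xD25 bytes_emitted=0
After char 2 ('U'=20): chars_in_quartet=3 acc=0x34954 bytes_emitted=0
After char 3 ('Q'=16): chars_in_quartet=4 acc=0xD25510 -> emit D2 55 10, reset; bytes_emitted=3
After char 4 ('A'=0): chars_in_quartet=1 acc=0x0 bytes_emitted=3
After char 5 ('N'=13): chars_in_quartet=2 acc=0xD bytes_emitted=3
After char 6 ('E'=4): chars_in_quartet=3 acc=0x344 bytes_emitted=3
After char 7 ('y'=50): chars_in_quartet=4 acc=0xD132 -> emit 00 D1 32, reset; bytes_emitted=6
After char 8 ('V'=21): chars_in_quartet=1 acc=0x15 bytes_emitted=6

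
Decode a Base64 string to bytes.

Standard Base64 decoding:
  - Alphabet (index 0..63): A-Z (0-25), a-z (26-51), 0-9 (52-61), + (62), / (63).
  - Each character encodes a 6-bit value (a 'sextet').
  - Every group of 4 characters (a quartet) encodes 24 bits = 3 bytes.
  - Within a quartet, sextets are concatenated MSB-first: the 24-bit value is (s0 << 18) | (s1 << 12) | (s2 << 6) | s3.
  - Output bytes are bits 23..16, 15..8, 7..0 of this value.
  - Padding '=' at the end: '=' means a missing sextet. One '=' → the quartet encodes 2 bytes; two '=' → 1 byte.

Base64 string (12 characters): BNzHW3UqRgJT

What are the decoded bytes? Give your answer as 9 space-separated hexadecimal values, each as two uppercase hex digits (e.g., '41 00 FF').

After char 0 ('B'=1): chars_in_quartet=1 acc=0x1 bytes_emitted=0
After char 1 ('N'=13): chars_in_quartet=2 acc=0x4D bytes_emitted=0
After char 2 ('z'=51): chars_in_quartet=3 acc=0x1373 bytes_emitted=0
After char 3 ('H'=7): chars_in_quartet=4 acc=0x4DCC7 -> emit 04 DC C7, reset; bytes_emitted=3
After char 4 ('W'=22): chars_in_quartet=1 acc=0x16 bytes_emitted=3
After char 5 ('3'=55): chars_in_quartet=2 acc=0x5B7 bytes_emitted=3
After char 6 ('U'=20): chars_in_quartet=3 acc=0x16DD4 bytes_emitted=3
After char 7 ('q'=42): chars_in_quartet=4 acc=0x5B752A -> emit 5B 75 2A, reset; bytes_emitted=6
After char 8 ('R'=17): chars_in_quartet=1 acc=0x11 bytes_emitted=6
After char 9 ('g'=32): chars_in_quartet=2 acc=0x460 bytes_emitted=6
After char 10 ('J'=9): chars_in_quartet=3 acc=0x11809 bytes_emitted=6
After char 11 ('T'=19): chars_in_quartet=4 acc=0x460253 -> emit 46 02 53, reset; bytes_emitted=9

Answer: 04 DC C7 5B 75 2A 46 02 53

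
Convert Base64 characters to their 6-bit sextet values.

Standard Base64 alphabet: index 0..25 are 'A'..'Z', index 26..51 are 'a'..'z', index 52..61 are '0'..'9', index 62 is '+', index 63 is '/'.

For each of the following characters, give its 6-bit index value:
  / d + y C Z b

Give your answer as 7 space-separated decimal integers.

'/': index 63
'd': a..z range, 26 + ord('d') − ord('a') = 29
'+': index 62
'y': a..z range, 26 + ord('y') − ord('a') = 50
'C': A..Z range, ord('C') − ord('A') = 2
'Z': A..Z range, ord('Z') − ord('A') = 25
'b': a..z range, 26 + ord('b') − ord('a') = 27

Answer: 63 29 62 50 2 25 27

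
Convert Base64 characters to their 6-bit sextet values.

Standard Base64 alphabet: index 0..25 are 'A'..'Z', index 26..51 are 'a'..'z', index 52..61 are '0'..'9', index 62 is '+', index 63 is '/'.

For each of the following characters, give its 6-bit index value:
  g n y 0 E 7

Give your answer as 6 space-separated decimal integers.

Answer: 32 39 50 52 4 59

Derivation:
'g': a..z range, 26 + ord('g') − ord('a') = 32
'n': a..z range, 26 + ord('n') − ord('a') = 39
'y': a..z range, 26 + ord('y') − ord('a') = 50
'0': 0..9 range, 52 + ord('0') − ord('0') = 52
'E': A..Z range, ord('E') − ord('A') = 4
'7': 0..9 range, 52 + ord('7') − ord('0') = 59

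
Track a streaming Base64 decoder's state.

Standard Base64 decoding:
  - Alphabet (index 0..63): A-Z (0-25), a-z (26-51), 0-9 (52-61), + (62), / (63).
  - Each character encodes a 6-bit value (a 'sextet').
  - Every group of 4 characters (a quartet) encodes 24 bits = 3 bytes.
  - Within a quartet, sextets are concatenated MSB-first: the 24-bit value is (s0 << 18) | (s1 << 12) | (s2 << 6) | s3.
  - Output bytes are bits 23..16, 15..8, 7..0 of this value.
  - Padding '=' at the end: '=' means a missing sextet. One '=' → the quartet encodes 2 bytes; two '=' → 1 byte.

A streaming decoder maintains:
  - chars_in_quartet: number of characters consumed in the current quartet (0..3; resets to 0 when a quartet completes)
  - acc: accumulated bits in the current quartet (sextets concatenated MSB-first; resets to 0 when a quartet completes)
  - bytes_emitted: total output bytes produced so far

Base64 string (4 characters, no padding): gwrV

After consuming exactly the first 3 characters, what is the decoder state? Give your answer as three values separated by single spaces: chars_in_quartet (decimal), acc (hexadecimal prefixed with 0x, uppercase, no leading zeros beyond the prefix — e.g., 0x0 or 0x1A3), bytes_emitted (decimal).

After char 0 ('g'=32): chars_in_quartet=1 acc=0x20 bytes_emitted=0
After char 1 ('w'=48): chars_in_quartet=2 acc=0x830 bytes_emitted=0
After char 2 ('r'=43): chars_in_quartet=3 acc=0x20C2B bytes_emitted=0

Answer: 3 0x20C2B 0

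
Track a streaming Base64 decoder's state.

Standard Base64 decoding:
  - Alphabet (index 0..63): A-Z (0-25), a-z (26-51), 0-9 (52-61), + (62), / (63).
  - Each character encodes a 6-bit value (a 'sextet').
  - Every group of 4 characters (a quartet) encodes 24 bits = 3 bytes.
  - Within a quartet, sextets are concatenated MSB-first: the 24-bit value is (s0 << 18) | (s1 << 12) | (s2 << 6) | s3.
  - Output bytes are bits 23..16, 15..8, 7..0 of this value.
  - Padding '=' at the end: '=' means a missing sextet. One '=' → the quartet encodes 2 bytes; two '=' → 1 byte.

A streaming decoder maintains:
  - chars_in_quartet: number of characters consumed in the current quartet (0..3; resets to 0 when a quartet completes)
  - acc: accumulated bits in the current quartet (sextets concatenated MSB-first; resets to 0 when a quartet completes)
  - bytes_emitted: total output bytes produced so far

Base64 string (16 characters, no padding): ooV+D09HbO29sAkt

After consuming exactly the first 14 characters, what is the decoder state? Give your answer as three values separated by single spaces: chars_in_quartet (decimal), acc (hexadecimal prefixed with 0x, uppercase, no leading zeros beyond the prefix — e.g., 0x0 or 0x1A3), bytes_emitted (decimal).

After char 0 ('o'=40): chars_in_quartet=1 acc=0x28 bytes_emitted=0
After char 1 ('o'=40): chars_in_quartet=2 acc=0xA28 bytes_emitted=0
After char 2 ('V'=21): chars_in_quartet=3 acc=0x28A15 bytes_emitted=0
After char 3 ('+'=62): chars_in_quartet=4 acc=0xA2857E -> emit A2 85 7E, reset; bytes_emitted=3
After char 4 ('D'=3): chars_in_quartet=1 acc=0x3 bytes_emitted=3
After char 5 ('0'=52): chars_in_quartet=2 acc=0xF4 bytes_emitted=3
After char 6 ('9'=61): chars_in_quartet=3 acc=0x3D3D bytes_emitted=3
After char 7 ('H'=7): chars_in_quartet=4 acc=0xF4F47 -> emit 0F 4F 47, reset; bytes_emitted=6
After char 8 ('b'=27): chars_in_quartet=1 acc=0x1B bytes_emitted=6
After char 9 ('O'=14): chars_in_quartet=2 acc=0x6CE bytes_emitted=6
After char 10 ('2'=54): chars_in_quartet=3 acc=0x1B3B6 bytes_emitted=6
After char 11 ('9'=61): chars_in_quartet=4 acc=0x6CEDBD -> emit 6C ED BD, reset; bytes_emitted=9
After char 12 ('s'=44): chars_in_quartet=1 acc=0x2C bytes_emitted=9
After char 13 ('A'=0): chars_in_quartet=2 acc=0xB00 bytes_emitted=9

Answer: 2 0xB00 9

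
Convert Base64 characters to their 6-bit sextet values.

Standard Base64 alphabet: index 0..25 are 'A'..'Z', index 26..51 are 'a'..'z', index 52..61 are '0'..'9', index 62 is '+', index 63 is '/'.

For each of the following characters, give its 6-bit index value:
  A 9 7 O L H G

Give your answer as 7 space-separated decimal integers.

'A': A..Z range, ord('A') − ord('A') = 0
'9': 0..9 range, 52 + ord('9') − ord('0') = 61
'7': 0..9 range, 52 + ord('7') − ord('0') = 59
'O': A..Z range, ord('O') − ord('A') = 14
'L': A..Z range, ord('L') − ord('A') = 11
'H': A..Z range, ord('H') − ord('A') = 7
'G': A..Z range, ord('G') − ord('A') = 6

Answer: 0 61 59 14 11 7 6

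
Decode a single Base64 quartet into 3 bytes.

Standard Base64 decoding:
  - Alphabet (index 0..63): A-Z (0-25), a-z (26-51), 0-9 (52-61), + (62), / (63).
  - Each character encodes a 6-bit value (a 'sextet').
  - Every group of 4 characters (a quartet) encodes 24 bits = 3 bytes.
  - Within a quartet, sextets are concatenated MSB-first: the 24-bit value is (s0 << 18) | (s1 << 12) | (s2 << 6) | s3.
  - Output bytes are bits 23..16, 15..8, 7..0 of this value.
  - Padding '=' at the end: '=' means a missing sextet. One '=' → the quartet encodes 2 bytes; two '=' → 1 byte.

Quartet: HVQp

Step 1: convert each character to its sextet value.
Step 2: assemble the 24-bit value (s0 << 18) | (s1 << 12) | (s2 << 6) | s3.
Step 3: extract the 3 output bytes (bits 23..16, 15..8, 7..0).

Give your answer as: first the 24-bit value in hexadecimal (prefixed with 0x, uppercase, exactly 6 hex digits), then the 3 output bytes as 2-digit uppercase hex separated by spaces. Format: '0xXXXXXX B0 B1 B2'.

Sextets: H=7, V=21, Q=16, p=41
24-bit: (7<<18) | (21<<12) | (16<<6) | 41
      = 0x1C0000 | 0x015000 | 0x000400 | 0x000029
      = 0x1D5429
Bytes: (v>>16)&0xFF=1D, (v>>8)&0xFF=54, v&0xFF=29

Answer: 0x1D5429 1D 54 29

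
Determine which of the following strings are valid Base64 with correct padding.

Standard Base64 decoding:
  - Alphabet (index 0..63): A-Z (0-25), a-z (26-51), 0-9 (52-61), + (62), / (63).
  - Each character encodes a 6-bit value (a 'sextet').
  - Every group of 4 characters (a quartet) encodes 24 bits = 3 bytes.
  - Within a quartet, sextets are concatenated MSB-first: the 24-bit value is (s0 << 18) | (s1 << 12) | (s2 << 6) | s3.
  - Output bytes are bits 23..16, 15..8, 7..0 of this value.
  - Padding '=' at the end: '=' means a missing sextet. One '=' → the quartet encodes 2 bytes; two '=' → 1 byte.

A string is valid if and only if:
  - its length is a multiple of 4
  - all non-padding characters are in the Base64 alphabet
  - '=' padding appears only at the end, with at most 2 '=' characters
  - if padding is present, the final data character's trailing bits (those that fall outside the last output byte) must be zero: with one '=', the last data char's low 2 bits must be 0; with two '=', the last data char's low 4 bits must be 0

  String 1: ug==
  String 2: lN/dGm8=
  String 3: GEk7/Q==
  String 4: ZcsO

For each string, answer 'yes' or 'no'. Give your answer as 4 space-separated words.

String 1: 'ug==' → valid
String 2: 'lN/dGm8=' → valid
String 3: 'GEk7/Q==' → valid
String 4: 'ZcsO' → valid

Answer: yes yes yes yes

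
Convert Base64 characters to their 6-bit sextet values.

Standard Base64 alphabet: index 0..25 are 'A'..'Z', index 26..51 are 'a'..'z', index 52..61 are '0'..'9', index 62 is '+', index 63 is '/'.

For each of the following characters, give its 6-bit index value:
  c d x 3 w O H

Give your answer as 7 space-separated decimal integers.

'c': a..z range, 26 + ord('c') − ord('a') = 28
'd': a..z range, 26 + ord('d') − ord('a') = 29
'x': a..z range, 26 + ord('x') − ord('a') = 49
'3': 0..9 range, 52 + ord('3') − ord('0') = 55
'w': a..z range, 26 + ord('w') − ord('a') = 48
'O': A..Z range, ord('O') − ord('A') = 14
'H': A..Z range, ord('H') − ord('A') = 7

Answer: 28 29 49 55 48 14 7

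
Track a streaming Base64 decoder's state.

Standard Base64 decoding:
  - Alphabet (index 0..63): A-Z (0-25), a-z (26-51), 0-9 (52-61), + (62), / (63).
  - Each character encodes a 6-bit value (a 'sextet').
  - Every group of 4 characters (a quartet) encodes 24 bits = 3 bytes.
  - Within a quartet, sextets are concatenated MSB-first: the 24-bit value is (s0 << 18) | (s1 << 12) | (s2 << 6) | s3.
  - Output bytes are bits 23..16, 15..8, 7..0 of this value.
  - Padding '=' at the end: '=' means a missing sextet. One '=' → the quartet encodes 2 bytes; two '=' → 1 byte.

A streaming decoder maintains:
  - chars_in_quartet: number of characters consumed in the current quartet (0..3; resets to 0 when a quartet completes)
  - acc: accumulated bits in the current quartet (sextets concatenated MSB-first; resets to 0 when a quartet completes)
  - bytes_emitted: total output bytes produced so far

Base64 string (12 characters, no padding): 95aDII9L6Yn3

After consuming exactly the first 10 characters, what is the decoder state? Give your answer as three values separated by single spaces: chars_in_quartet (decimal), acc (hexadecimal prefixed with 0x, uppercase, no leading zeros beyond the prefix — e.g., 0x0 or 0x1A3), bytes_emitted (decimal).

After char 0 ('9'=61): chars_in_quartet=1 acc=0x3D bytes_emitted=0
After char 1 ('5'=57): chars_in_quartet=2 acc=0xF79 bytes_emitted=0
After char 2 ('a'=26): chars_in_quartet=3 acc=0x3DE5A bytes_emitted=0
After char 3 ('D'=3): chars_in_quartet=4 acc=0xF79683 -> emit F7 96 83, reset; bytes_emitted=3
After char 4 ('I'=8): chars_in_quartet=1 acc=0x8 bytes_emitted=3
After char 5 ('I'=8): chars_in_quartet=2 acc=0x208 bytes_emitted=3
After char 6 ('9'=61): chars_in_quartet=3 acc=0x823D bytes_emitted=3
After char 7 ('L'=11): chars_in_quartet=4 acc=0x208F4B -> emit 20 8F 4B, reset; bytes_emitted=6
After char 8 ('6'=58): chars_in_quartet=1 acc=0x3A bytes_emitted=6
After char 9 ('Y'=24): chars_in_quartet=2 acc=0xE98 bytes_emitted=6

Answer: 2 0xE98 6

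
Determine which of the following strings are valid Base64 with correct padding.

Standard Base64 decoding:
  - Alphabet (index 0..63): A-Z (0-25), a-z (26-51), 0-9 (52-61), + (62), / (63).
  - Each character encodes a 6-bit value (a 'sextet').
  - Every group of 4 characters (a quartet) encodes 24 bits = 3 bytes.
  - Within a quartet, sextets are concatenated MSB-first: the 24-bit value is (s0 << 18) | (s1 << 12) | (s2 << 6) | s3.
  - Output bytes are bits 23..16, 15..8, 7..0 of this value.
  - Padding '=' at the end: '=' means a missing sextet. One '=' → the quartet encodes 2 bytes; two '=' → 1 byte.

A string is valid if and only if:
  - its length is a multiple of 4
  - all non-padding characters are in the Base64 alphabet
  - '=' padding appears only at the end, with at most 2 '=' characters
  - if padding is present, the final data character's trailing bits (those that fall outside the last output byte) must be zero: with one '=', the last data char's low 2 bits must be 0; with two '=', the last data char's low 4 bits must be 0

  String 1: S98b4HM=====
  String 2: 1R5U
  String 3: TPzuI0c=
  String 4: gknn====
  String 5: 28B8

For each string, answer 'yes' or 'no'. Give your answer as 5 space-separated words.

String 1: 'S98b4HM=====' → invalid (5 pad chars (max 2))
String 2: '1R5U' → valid
String 3: 'TPzuI0c=' → valid
String 4: 'gknn====' → invalid (4 pad chars (max 2))
String 5: '28B8' → valid

Answer: no yes yes no yes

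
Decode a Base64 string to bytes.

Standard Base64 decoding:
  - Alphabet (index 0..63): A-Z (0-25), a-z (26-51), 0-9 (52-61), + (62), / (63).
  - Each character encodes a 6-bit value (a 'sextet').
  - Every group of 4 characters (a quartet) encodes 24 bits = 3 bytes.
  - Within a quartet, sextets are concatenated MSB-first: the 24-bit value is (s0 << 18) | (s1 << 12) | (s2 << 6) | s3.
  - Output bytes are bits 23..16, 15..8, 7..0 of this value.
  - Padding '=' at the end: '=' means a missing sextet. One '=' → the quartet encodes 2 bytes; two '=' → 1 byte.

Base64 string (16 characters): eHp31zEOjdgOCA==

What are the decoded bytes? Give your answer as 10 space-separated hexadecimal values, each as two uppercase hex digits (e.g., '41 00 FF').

After char 0 ('e'=30): chars_in_quartet=1 acc=0x1E bytes_emitted=0
After char 1 ('H'=7): chars_in_quartet=2 acc=0x787 bytes_emitted=0
After char 2 ('p'=41): chars_in_quartet=3 acc=0x1E1E9 bytes_emitted=0
After char 3 ('3'=55): chars_in_quartet=4 acc=0x787A77 -> emit 78 7A 77, reset; bytes_emitted=3
After char 4 ('1'=53): chars_in_quartet=1 acc=0x35 bytes_emitted=3
After char 5 ('z'=51): chars_in_quartet=2 acc=0xD73 bytes_emitted=3
After char 6 ('E'=4): chars_in_quartet=3 acc=0x35CC4 bytes_emitted=3
After char 7 ('O'=14): chars_in_quartet=4 acc=0xD7310E -> emit D7 31 0E, reset; bytes_emitted=6
After char 8 ('j'=35): chars_in_quartet=1 acc=0x23 bytes_emitted=6
After char 9 ('d'=29): chars_in_quartet=2 acc=0x8DD bytes_emitted=6
After char 10 ('g'=32): chars_in_quartet=3 acc=0x23760 bytes_emitted=6
After char 11 ('O'=14): chars_in_quartet=4 acc=0x8DD80E -> emit 8D D8 0E, reset; bytes_emitted=9
After char 12 ('C'=2): chars_in_quartet=1 acc=0x2 bytes_emitted=9
After char 13 ('A'=0): chars_in_quartet=2 acc=0x80 bytes_emitted=9
Padding '==': partial quartet acc=0x80 -> emit 08; bytes_emitted=10

Answer: 78 7A 77 D7 31 0E 8D D8 0E 08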